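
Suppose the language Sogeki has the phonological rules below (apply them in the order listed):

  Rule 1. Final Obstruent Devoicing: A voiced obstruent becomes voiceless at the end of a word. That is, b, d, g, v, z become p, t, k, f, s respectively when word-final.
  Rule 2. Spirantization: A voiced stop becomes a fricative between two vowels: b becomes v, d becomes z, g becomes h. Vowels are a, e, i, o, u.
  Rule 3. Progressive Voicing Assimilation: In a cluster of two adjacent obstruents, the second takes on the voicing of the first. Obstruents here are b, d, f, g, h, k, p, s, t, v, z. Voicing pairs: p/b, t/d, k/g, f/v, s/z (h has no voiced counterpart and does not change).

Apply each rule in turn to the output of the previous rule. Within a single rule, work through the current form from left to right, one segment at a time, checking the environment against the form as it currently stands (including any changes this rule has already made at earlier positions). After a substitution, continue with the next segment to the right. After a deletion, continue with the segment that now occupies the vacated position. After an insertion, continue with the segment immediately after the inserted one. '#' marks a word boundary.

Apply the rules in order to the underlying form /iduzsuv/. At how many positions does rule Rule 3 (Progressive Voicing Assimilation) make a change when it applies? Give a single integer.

1

Rule 1 Final Obstruent Devoicing: [iduzsuv] → [iduzsuf]
Rule 2 Spirantization: [iduzsuf] → [izuzsuf]
Rule 3 Progressive Voicing Assimilation: [izuzsuf] → [izuzzuf]
Rule Rule 3 changed 1 position(s).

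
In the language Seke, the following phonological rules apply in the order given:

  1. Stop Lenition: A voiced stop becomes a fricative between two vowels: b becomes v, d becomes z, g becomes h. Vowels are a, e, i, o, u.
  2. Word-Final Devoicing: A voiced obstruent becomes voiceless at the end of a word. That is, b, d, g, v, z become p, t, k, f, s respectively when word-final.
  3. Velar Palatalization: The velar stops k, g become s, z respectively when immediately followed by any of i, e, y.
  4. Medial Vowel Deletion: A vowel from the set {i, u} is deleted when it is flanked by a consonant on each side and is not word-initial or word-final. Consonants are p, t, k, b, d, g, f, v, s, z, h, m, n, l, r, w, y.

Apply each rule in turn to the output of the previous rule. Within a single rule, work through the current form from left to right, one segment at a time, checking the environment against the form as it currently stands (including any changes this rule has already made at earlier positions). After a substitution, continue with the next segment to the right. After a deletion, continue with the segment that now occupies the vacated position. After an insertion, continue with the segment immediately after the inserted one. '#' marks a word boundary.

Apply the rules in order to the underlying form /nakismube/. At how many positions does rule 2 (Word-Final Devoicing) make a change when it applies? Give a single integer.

0

1 Stop Lenition: [nakismube] → [nakismuve]
2 Word-Final Devoicing: no change — [nakismuve]
3 Velar Palatalization: [nakismuve] → [nasismuve]
4 Medial Vowel Deletion: [nasismuve] → [nassmve]
Rule 2 changed 0 position(s).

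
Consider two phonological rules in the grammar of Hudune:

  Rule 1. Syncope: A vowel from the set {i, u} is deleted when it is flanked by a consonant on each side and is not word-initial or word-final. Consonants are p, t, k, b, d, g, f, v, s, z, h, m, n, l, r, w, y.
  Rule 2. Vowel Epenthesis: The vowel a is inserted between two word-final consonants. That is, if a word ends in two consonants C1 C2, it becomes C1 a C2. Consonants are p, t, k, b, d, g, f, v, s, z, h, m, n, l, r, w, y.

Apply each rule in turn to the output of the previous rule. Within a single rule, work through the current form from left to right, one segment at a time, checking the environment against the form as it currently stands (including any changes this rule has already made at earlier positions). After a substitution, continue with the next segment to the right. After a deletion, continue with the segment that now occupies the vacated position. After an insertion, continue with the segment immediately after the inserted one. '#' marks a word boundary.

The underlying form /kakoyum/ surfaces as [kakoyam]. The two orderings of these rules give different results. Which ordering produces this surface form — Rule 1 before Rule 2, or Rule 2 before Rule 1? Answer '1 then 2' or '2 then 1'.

1 then 2

Order 1 then 2:
  1 Syncope: [kakoyum] → [kakoym]
  2 Vowel Epenthesis: [kakoym] → [kakoyam]
  result: [kakoyam]
Order 2 then 1:
  2 Vowel Epenthesis: no change — [kakoyum]
  1 Syncope: [kakoyum] → [kakoym]
  result: [kakoym]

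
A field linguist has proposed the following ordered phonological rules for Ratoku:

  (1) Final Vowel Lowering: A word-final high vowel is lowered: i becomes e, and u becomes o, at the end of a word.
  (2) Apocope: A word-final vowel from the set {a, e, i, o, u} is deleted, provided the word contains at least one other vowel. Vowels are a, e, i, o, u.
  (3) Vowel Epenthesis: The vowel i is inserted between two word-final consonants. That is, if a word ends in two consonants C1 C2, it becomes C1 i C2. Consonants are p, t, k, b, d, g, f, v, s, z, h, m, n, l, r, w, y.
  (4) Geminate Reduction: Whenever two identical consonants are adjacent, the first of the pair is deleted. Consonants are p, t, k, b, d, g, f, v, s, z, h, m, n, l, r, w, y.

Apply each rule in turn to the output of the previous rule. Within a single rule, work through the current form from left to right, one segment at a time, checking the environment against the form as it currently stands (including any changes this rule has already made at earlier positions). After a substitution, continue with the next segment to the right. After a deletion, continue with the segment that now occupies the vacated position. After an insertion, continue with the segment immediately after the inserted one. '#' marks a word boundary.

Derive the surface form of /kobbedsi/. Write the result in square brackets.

[kobedis]

(1) Final Vowel Lowering: [kobbedsi] → [kobbedse]
(2) Apocope: [kobbedse] → [kobbeds]
(3) Vowel Epenthesis: [kobbeds] → [kobbedis]
(4) Geminate Reduction: [kobbedis] → [kobedis]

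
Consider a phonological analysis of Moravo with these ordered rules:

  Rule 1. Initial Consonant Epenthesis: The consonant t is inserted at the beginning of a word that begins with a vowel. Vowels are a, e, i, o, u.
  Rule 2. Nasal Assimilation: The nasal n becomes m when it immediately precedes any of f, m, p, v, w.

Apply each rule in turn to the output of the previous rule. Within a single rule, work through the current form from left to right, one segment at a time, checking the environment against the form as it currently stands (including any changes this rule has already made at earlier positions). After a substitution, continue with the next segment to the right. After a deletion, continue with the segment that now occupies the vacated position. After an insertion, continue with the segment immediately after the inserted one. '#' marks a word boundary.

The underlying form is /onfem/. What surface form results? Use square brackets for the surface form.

Rule 1 Initial Consonant Epenthesis: [onfem] → [tonfem]
Rule 2 Nasal Assimilation: [tonfem] → [tomfem]

[tomfem]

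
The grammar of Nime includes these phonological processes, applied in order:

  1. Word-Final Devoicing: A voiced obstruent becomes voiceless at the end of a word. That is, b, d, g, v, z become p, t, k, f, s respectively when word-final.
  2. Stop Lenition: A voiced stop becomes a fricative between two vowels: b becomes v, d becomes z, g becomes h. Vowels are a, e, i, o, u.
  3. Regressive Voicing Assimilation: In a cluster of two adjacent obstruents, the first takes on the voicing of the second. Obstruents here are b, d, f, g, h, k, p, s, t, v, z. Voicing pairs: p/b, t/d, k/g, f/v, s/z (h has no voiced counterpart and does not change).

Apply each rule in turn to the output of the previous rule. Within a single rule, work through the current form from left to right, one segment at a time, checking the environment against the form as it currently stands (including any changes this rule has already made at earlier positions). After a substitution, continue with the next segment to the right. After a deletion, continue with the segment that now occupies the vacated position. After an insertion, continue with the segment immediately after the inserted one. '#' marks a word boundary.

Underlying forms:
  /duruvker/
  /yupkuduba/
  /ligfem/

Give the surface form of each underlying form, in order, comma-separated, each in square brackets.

/duruvker/:
  1 Word-Final Devoicing: no change — [duruvker]
  2 Stop Lenition: no change — [duruvker]
  3 Regressive Voicing Assimilation: [duruvker] → [durufker]
/yupkuduba/:
  1 Word-Final Devoicing: no change — [yupkuduba]
  2 Stop Lenition: [yupkuduba] → [yupkuzuva]
  3 Regressive Voicing Assimilation: no change — [yupkuzuva]
/ligfem/:
  1 Word-Final Devoicing: no change — [ligfem]
  2 Stop Lenition: no change — [ligfem]
  3 Regressive Voicing Assimilation: [ligfem] → [likfem]

[durufker], [yupkuzuva], [likfem]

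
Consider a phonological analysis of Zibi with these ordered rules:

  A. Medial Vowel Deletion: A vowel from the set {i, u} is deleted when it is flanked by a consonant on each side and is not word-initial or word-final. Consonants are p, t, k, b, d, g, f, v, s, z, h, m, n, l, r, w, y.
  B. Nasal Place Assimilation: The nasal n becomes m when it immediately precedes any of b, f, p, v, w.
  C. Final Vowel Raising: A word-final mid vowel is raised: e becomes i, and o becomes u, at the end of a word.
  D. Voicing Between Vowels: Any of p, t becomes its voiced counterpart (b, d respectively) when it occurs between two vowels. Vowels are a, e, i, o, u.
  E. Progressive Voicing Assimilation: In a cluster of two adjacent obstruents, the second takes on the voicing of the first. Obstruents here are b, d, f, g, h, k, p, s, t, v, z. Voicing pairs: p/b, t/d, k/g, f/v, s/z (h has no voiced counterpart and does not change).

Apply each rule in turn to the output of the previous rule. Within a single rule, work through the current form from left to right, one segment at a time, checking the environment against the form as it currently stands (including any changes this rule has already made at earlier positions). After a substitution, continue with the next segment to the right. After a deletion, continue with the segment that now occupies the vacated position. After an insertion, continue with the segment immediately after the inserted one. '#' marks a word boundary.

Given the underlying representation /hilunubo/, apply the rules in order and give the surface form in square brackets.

[hlmbu]

A Medial Vowel Deletion: [hilunubo] → [hlnbo]
B Nasal Place Assimilation: [hlnbo] → [hlmbo]
C Final Vowel Raising: [hlmbo] → [hlmbu]
D Voicing Between Vowels: no change — [hlmbu]
E Progressive Voicing Assimilation: no change — [hlmbu]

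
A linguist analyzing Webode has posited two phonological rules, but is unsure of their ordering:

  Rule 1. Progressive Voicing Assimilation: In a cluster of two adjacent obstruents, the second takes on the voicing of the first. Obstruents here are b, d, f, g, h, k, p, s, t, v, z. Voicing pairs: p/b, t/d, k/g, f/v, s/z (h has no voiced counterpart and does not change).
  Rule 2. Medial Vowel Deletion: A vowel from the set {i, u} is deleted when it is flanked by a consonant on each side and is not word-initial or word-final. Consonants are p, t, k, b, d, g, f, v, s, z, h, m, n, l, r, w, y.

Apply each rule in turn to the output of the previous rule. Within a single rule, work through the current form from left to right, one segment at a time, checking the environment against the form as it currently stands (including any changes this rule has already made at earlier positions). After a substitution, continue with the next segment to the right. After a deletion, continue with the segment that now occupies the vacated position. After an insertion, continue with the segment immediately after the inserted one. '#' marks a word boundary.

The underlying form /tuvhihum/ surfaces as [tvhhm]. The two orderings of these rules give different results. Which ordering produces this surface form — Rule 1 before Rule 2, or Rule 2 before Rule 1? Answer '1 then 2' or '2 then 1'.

1 then 2

Order 1 then 2:
  1 Progressive Voicing Assimilation: no change — [tuvhihum]
  2 Medial Vowel Deletion: [tuvhihum] → [tvhhm]
  result: [tvhhm]
Order 2 then 1:
  2 Medial Vowel Deletion: [tuvhihum] → [tvhhm]
  1 Progressive Voicing Assimilation: [tvhhm] → [tfhhm]
  result: [tfhhm]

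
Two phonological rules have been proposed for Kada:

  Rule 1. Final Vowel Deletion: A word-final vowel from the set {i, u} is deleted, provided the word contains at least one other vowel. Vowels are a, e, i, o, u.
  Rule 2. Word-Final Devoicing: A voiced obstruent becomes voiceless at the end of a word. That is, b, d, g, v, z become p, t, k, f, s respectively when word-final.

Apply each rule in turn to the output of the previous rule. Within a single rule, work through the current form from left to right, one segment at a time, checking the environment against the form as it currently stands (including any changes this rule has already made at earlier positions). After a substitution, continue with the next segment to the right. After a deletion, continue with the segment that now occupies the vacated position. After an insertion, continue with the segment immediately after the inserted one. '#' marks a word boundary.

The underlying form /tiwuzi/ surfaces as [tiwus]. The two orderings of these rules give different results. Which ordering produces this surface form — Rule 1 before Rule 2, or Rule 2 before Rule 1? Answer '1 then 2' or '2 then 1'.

Order 1 then 2:
  1 Final Vowel Deletion: [tiwuzi] → [tiwuz]
  2 Word-Final Devoicing: [tiwuz] → [tiwus]
  result: [tiwus]
Order 2 then 1:
  2 Word-Final Devoicing: no change — [tiwuzi]
  1 Final Vowel Deletion: [tiwuzi] → [tiwuz]
  result: [tiwuz]

1 then 2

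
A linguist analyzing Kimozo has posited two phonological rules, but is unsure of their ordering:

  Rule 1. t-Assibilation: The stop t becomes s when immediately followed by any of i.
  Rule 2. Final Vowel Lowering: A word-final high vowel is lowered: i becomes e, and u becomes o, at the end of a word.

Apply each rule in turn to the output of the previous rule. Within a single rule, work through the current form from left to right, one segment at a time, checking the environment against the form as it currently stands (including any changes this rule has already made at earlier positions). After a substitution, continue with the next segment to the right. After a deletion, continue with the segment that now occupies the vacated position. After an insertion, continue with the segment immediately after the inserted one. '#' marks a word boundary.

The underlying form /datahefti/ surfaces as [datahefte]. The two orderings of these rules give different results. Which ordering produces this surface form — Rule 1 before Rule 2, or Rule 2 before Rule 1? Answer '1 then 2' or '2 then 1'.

2 then 1

Order 1 then 2:
  1 t-Assibilation: [datahefti] → [datahefsi]
  2 Final Vowel Lowering: [datahefsi] → [datahefse]
  result: [datahefse]
Order 2 then 1:
  2 Final Vowel Lowering: [datahefti] → [datahefte]
  1 t-Assibilation: no change — [datahefte]
  result: [datahefte]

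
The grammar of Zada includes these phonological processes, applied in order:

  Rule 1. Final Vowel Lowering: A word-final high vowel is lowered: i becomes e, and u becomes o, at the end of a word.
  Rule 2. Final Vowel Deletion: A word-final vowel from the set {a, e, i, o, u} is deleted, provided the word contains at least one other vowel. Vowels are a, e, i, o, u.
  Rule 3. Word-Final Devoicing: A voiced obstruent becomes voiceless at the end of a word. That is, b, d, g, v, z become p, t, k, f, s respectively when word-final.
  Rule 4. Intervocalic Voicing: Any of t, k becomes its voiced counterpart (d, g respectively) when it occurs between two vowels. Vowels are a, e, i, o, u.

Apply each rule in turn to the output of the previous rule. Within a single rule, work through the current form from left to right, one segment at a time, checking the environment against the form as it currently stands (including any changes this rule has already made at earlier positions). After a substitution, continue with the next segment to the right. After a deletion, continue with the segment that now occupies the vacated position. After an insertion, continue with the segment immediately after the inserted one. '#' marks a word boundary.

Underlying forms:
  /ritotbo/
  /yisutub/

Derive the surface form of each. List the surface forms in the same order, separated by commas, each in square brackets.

/ritotbo/:
  Rule 1 Final Vowel Lowering: no change — [ritotbo]
  Rule 2 Final Vowel Deletion: [ritotbo] → [ritotb]
  Rule 3 Word-Final Devoicing: [ritotb] → [ritotp]
  Rule 4 Intervocalic Voicing: [ritotp] → [ridotp]
/yisutub/:
  Rule 1 Final Vowel Lowering: no change — [yisutub]
  Rule 2 Final Vowel Deletion: no change — [yisutub]
  Rule 3 Word-Final Devoicing: [yisutub] → [yisutup]
  Rule 4 Intervocalic Voicing: [yisutup] → [yisudup]

[ridotp], [yisudup]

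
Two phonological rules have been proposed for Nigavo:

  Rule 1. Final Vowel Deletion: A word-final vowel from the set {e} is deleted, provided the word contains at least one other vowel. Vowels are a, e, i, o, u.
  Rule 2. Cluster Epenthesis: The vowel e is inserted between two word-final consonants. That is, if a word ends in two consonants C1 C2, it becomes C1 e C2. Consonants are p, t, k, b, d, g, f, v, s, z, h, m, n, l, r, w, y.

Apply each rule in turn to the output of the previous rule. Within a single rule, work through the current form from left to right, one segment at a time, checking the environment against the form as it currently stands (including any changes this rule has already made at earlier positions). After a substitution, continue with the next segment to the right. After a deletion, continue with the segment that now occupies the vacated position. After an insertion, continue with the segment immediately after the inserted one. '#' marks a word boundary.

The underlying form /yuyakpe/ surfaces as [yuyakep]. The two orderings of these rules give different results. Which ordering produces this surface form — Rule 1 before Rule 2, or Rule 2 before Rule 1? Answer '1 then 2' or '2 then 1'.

1 then 2

Order 1 then 2:
  1 Final Vowel Deletion: [yuyakpe] → [yuyakp]
  2 Cluster Epenthesis: [yuyakp] → [yuyakep]
  result: [yuyakep]
Order 2 then 1:
  2 Cluster Epenthesis: no change — [yuyakpe]
  1 Final Vowel Deletion: [yuyakpe] → [yuyakp]
  result: [yuyakp]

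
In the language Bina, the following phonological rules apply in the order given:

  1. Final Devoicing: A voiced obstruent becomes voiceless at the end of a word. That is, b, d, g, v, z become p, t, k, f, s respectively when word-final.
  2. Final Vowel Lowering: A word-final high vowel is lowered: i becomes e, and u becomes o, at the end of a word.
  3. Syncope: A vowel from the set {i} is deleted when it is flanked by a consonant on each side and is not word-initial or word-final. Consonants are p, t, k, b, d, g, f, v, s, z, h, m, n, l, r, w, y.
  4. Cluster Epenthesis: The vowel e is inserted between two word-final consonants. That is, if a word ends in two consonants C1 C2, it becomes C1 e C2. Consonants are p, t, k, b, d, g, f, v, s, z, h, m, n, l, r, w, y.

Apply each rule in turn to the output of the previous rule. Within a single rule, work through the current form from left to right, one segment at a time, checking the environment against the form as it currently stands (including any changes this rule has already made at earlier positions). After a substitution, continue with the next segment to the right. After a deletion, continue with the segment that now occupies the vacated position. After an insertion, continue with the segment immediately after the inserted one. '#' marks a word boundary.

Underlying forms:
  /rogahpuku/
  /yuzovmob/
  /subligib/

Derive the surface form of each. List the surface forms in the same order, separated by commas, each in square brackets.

[rogahpuko], [yuzovmop], [sublgep]

/rogahpuku/:
  1 Final Devoicing: no change — [rogahpuku]
  2 Final Vowel Lowering: [rogahpuku] → [rogahpuko]
  3 Syncope: no change — [rogahpuko]
  4 Cluster Epenthesis: no change — [rogahpuko]
/yuzovmob/:
  1 Final Devoicing: [yuzovmob] → [yuzovmop]
  2 Final Vowel Lowering: no change — [yuzovmop]
  3 Syncope: no change — [yuzovmop]
  4 Cluster Epenthesis: no change — [yuzovmop]
/subligib/:
  1 Final Devoicing: [subligib] → [subligip]
  2 Final Vowel Lowering: no change — [subligip]
  3 Syncope: [subligip] → [sublgp]
  4 Cluster Epenthesis: [sublgp] → [sublgep]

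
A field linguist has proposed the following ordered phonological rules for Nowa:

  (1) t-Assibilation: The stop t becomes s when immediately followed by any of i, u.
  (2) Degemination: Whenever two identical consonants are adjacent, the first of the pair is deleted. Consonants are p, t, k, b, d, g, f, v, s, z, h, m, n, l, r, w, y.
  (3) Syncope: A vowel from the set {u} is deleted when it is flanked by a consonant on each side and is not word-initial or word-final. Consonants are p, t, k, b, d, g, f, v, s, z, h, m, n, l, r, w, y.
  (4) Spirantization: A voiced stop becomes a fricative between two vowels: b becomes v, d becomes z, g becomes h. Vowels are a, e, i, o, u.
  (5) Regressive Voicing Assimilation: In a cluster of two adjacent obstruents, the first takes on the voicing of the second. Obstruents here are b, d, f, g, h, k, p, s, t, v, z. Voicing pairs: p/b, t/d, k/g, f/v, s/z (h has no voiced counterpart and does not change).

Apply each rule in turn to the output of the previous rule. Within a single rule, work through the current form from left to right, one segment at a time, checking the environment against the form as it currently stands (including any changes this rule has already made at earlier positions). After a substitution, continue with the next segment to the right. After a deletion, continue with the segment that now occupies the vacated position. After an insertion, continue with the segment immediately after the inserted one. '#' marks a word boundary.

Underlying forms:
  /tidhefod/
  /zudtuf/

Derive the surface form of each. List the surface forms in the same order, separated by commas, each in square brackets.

[sithefod], [ztsf]

/tidhefod/:
  (1) t-Assibilation: [tidhefod] → [sidhefod]
  (2) Degemination: no change — [sidhefod]
  (3) Syncope: no change — [sidhefod]
  (4) Spirantization: no change — [sidhefod]
  (5) Regressive Voicing Assimilation: [sidhefod] → [sithefod]
/zudtuf/:
  (1) t-Assibilation: [zudtuf] → [zudsuf]
  (2) Degemination: no change — [zudsuf]
  (3) Syncope: [zudsuf] → [zdsf]
  (4) Spirantization: no change — [zdsf]
  (5) Regressive Voicing Assimilation: [zdsf] → [ztsf]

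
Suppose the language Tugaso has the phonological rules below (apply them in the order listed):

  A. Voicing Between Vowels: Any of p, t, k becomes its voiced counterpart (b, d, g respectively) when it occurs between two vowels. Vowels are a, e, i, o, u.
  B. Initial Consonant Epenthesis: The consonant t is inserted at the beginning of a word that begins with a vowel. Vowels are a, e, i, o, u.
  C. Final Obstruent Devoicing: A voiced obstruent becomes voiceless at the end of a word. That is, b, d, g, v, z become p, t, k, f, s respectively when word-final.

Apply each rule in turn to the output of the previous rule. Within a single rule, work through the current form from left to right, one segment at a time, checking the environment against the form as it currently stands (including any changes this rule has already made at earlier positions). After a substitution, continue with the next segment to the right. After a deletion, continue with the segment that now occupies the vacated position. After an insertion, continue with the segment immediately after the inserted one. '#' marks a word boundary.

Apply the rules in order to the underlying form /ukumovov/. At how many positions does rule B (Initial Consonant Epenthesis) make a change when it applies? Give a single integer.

1

A Voicing Between Vowels: [ukumovov] → [ugumovov]
B Initial Consonant Epenthesis: [ugumovov] → [tugumovov]
C Final Obstruent Devoicing: [tugumovov] → [tugumovof]
Rule B changed 1 position(s).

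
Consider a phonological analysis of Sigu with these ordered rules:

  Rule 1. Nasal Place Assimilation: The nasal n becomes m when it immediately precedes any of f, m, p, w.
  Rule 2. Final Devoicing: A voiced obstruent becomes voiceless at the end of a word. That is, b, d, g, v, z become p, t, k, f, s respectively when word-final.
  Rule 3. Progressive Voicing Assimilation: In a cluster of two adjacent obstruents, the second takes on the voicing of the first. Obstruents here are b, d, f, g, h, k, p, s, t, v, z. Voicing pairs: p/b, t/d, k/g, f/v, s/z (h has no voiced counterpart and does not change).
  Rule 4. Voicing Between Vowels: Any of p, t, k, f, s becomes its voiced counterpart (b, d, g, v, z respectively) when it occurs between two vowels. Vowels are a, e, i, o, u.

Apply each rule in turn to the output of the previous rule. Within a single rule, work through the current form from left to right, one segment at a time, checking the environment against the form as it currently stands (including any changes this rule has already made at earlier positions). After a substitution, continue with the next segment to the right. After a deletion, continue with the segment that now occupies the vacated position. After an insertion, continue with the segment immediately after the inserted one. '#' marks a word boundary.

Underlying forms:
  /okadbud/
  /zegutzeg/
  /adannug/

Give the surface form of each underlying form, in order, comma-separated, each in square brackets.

[ogadbut], [zegutsek], [adannuk]

/okadbud/:
  Rule 1 Nasal Place Assimilation: no change — [okadbud]
  Rule 2 Final Devoicing: [okadbud] → [okadbut]
  Rule 3 Progressive Voicing Assimilation: no change — [okadbut]
  Rule 4 Voicing Between Vowels: [okadbut] → [ogadbut]
/zegutzeg/:
  Rule 1 Nasal Place Assimilation: no change — [zegutzeg]
  Rule 2 Final Devoicing: [zegutzeg] → [zegutzek]
  Rule 3 Progressive Voicing Assimilation: [zegutzek] → [zegutsek]
  Rule 4 Voicing Between Vowels: no change — [zegutsek]
/adannug/:
  Rule 1 Nasal Place Assimilation: no change — [adannug]
  Rule 2 Final Devoicing: [adannug] → [adannuk]
  Rule 3 Progressive Voicing Assimilation: no change — [adannuk]
  Rule 4 Voicing Between Vowels: no change — [adannuk]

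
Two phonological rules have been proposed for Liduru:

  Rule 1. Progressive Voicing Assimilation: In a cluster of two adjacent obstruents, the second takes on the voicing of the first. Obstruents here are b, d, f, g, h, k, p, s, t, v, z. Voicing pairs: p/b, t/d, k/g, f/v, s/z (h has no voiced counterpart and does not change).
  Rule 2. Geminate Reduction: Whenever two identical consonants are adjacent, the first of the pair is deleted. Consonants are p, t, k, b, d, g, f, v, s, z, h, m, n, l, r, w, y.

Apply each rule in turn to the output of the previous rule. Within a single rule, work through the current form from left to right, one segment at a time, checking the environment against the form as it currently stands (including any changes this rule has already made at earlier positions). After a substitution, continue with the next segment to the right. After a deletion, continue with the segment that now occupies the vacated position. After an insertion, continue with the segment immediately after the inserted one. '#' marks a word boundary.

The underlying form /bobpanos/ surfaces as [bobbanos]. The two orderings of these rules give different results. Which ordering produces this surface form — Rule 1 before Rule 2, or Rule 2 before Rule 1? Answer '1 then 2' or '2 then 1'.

Order 1 then 2:
  1 Progressive Voicing Assimilation: [bobpanos] → [bobbanos]
  2 Geminate Reduction: [bobbanos] → [bobanos]
  result: [bobanos]
Order 2 then 1:
  2 Geminate Reduction: no change — [bobpanos]
  1 Progressive Voicing Assimilation: [bobpanos] → [bobbanos]
  result: [bobbanos]

2 then 1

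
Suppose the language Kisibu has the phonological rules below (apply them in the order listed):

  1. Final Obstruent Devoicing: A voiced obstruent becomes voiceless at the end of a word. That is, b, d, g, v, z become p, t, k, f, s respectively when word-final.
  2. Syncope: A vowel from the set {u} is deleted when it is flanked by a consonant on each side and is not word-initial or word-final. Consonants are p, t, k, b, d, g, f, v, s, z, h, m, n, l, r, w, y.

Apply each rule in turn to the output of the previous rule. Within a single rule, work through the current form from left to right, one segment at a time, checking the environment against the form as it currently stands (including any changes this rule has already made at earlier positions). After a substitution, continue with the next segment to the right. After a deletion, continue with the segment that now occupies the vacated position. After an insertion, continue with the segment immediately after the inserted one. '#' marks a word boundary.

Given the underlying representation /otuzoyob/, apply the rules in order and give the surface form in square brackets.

1 Final Obstruent Devoicing: [otuzoyob] → [otuzoyop]
2 Syncope: [otuzoyop] → [otzoyop]

[otzoyop]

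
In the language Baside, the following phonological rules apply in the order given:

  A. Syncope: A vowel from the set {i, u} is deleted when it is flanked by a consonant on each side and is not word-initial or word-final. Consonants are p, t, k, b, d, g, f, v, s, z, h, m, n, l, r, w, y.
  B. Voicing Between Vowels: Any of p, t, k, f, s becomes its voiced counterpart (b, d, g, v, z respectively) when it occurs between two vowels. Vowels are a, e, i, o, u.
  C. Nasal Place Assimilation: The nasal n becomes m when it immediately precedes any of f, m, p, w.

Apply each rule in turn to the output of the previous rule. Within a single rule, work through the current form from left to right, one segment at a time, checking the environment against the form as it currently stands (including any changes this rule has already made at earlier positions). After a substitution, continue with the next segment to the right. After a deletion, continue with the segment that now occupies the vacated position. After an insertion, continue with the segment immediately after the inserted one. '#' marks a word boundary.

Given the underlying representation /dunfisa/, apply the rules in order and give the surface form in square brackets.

[dmfsa]

A Syncope: [dunfisa] → [dnfsa]
B Voicing Between Vowels: no change — [dnfsa]
C Nasal Place Assimilation: [dnfsa] → [dmfsa]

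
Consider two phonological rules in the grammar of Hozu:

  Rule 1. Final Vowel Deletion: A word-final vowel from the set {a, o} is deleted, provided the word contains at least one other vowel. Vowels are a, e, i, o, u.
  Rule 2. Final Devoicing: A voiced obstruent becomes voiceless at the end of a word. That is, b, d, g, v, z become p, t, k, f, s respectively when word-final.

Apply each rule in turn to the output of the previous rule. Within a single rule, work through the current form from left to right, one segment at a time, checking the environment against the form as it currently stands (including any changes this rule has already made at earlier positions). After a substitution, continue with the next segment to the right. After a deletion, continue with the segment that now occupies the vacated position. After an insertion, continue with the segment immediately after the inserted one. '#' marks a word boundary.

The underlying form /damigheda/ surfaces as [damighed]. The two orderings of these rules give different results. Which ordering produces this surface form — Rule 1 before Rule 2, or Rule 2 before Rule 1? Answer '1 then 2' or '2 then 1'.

Order 1 then 2:
  1 Final Vowel Deletion: [damigheda] → [damighed]
  2 Final Devoicing: [damighed] → [damighet]
  result: [damighet]
Order 2 then 1:
  2 Final Devoicing: no change — [damigheda]
  1 Final Vowel Deletion: [damigheda] → [damighed]
  result: [damighed]

2 then 1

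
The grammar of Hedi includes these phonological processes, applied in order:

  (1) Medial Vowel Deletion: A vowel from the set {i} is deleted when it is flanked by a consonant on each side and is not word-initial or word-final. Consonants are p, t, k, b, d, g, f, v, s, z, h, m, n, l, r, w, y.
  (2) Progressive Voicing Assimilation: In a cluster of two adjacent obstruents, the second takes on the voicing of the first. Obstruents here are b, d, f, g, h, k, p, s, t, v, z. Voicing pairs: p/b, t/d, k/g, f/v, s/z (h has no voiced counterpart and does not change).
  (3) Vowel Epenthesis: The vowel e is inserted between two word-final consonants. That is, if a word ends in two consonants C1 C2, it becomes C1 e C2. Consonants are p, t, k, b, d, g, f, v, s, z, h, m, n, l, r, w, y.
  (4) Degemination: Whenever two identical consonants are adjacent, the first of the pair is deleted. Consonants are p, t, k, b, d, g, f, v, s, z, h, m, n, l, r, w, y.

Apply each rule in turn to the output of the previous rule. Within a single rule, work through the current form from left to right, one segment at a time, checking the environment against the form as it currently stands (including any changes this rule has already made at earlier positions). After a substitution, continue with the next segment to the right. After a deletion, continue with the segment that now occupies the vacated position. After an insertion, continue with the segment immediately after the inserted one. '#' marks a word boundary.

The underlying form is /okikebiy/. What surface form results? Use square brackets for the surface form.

(1) Medial Vowel Deletion: [okikebiy] → [okkeby]
(2) Progressive Voicing Assimilation: no change — [okkeby]
(3) Vowel Epenthesis: [okkeby] → [okkebey]
(4) Degemination: [okkebey] → [okebey]

[okebey]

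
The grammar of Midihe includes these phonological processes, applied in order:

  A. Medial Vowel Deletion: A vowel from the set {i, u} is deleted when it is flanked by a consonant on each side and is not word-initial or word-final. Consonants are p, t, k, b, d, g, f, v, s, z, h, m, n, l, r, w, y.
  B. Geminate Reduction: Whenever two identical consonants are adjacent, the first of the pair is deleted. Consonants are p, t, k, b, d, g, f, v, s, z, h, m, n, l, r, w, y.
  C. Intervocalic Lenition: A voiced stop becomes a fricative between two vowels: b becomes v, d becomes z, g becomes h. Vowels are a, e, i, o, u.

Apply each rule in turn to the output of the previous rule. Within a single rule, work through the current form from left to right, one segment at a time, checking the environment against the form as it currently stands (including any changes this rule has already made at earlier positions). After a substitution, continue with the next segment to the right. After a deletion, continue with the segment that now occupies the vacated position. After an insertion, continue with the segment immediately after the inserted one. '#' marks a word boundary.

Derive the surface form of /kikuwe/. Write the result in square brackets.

A Medial Vowel Deletion: [kikuwe] → [kkwe]
B Geminate Reduction: [kkwe] → [kwe]
C Intervocalic Lenition: no change — [kwe]

[kwe]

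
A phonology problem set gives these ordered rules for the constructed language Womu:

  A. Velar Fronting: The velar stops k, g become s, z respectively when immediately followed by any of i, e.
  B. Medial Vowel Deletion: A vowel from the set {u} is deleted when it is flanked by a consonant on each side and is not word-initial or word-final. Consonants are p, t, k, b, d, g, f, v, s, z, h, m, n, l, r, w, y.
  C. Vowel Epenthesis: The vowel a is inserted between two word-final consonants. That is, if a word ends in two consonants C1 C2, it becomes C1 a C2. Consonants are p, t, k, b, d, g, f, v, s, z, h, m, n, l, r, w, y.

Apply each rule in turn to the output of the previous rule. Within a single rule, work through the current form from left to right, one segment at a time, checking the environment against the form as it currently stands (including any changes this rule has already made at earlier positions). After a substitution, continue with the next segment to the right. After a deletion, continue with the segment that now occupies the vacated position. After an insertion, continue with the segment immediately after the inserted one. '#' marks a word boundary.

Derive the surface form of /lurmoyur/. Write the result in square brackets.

A Velar Fronting: no change — [lurmoyur]
B Medial Vowel Deletion: [lurmoyur] → [lrmoyr]
C Vowel Epenthesis: [lrmoyr] → [lrmoyar]

[lrmoyar]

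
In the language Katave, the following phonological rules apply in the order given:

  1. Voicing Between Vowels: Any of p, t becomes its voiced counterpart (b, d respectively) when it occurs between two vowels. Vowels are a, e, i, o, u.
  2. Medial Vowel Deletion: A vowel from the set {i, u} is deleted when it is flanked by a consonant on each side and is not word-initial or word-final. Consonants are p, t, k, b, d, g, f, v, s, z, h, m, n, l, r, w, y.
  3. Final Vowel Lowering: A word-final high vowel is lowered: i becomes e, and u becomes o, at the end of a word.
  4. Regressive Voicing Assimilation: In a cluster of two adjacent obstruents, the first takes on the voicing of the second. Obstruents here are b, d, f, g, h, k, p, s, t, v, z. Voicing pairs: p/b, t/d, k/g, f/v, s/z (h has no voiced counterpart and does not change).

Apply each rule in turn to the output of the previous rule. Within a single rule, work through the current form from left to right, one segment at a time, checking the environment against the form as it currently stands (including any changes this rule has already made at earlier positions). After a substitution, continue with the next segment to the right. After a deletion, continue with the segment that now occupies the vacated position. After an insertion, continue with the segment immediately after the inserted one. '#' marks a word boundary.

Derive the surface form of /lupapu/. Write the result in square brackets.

1 Voicing Between Vowels: [lupapu] → [lubabu]
2 Medial Vowel Deletion: [lubabu] → [lbabu]
3 Final Vowel Lowering: [lbabu] → [lbabo]
4 Regressive Voicing Assimilation: no change — [lbabo]

[lbabo]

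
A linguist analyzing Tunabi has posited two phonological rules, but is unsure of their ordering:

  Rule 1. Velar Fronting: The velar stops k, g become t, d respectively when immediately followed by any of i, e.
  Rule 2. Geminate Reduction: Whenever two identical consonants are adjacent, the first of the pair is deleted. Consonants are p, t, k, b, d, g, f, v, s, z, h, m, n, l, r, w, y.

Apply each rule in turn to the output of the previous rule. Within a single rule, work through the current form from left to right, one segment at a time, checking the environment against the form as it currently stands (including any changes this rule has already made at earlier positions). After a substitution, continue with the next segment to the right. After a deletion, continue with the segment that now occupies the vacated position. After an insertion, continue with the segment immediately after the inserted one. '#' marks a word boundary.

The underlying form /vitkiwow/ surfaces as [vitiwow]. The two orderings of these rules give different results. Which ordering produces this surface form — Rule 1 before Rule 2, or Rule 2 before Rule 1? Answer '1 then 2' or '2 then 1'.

1 then 2

Order 1 then 2:
  1 Velar Fronting: [vitkiwow] → [vittiwow]
  2 Geminate Reduction: [vittiwow] → [vitiwow]
  result: [vitiwow]
Order 2 then 1:
  2 Geminate Reduction: no change — [vitkiwow]
  1 Velar Fronting: [vitkiwow] → [vittiwow]
  result: [vittiwow]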